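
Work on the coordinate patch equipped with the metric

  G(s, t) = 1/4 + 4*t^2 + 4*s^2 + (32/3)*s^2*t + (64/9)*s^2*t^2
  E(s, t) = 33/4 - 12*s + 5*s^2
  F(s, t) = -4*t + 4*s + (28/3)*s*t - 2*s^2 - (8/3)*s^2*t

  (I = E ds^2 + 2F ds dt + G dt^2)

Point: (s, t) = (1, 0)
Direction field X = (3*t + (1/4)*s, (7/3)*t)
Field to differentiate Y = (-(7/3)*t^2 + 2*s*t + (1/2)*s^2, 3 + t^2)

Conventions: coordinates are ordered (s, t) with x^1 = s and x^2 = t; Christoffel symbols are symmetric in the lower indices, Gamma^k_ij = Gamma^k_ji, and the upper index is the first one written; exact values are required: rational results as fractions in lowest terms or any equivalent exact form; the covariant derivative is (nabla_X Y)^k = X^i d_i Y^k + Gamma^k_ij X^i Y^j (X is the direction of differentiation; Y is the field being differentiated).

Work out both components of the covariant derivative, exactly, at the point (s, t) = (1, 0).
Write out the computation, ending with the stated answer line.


E = 5/4, F = 2, G = 17/4 at the point
E_s = -2, E_t = 0, F_s = 0, F_t = 8/3, G_s = 8, G_t = 32/3
EG - F^2 = 21/16;  g^inv = (16/21) * [[17/4, -2], [-2, 5/4]]
first-kind symbols [ij,l] = (1/2)(d_i g_jl + d_j g_il - d_l g_ij): [ss,s] = E_s/2 = -1, [ss,t] = F_s - E_t/2 = 0, [st,s] = E_t/2 = 0, [st,t] = G_s/2 = 4, [tt,s] = F_t - G_s/2 = -4/3, [tt,t] = G_t/2 = 16/3
Gamma^s_ij = (G*[ij,s] - F*[ij,t])/(EG - F^2), Gamma^t_ij = (E*[ij,t] - F*[ij,s])/(EG - F^2)
Gamma_sss = -68/21, Gamma_sst = -128/21, Gamma_stt = -112/9, Gamma_tss = 32/21, Gamma_tst = 80/21, Gamma_ttt = 64/9
X = (1/4, 0), Y = (1/2, 3) at the point

Answer: (nabla_X Y)^s = -397/84, (nabla_X Y)^t = 64/21


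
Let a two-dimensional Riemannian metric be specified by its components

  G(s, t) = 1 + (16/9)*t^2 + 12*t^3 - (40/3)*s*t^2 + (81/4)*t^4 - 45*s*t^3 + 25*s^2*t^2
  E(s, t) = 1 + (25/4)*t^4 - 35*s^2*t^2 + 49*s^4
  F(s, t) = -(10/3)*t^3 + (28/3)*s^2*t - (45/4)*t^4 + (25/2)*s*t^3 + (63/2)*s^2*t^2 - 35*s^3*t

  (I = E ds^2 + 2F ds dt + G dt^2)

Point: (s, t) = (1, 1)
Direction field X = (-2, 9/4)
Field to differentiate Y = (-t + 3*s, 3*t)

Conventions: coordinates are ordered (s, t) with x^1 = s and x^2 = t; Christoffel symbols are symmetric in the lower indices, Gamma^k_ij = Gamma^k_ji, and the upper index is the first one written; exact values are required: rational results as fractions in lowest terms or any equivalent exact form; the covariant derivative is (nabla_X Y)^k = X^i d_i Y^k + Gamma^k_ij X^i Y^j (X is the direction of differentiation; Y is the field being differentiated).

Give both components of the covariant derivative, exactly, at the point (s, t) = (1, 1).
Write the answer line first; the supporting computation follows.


Answer: (nabla_X Y)^s = -3417/316, (nabla_X Y)^t = 1983/316

E = 85/4, F = 15/4, G = 61/36 at the point
E_s = 126, E_t = -45, F_s = -65/6, F_t = 119/6, G_s = -25/3, G_t = 80/9
EG - F^2 = 395/18;  g^inv = (18/395) * [[61/36, -15/4], [-15/4, 85/4]]
first-kind symbols [ij,l] = (1/2)(d_i g_jl + d_j g_il - d_l g_ij): [ss,s] = E_s/2 = 63, [ss,t] = F_s - E_t/2 = 35/3, [st,s] = E_t/2 = -45/2, [st,t] = G_s/2 = -25/6, [tt,s] = F_t - G_s/2 = 24, [tt,t] = G_t/2 = 40/9
Gamma^s_ij = (G*[ij,s] - F*[ij,t])/(EG - F^2), Gamma^t_ij = (E*[ij,t] - F*[ij,s])/(EG - F^2)
Gamma_sss = 1134/395, Gamma_sst = -81/79, Gamma_stt = 432/395, Gamma_tss = 42/79, Gamma_tst = -15/79, Gamma_ttt = 16/79
X = (-2, 9/4), Y = (2, 3) at the point


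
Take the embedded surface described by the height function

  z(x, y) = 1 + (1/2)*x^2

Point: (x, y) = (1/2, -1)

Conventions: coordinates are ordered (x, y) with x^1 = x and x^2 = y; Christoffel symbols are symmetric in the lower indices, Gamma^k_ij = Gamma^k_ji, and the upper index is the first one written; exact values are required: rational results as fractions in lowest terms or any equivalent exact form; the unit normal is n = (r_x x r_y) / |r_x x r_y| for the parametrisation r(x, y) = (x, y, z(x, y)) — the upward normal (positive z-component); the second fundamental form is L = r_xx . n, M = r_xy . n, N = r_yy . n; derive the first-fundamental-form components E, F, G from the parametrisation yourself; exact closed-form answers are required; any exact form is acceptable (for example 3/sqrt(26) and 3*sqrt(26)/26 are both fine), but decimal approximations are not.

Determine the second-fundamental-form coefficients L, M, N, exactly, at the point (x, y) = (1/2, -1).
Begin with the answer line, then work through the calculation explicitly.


Answer: L = 2*sqrt(5)/5, M = 0, N = 0

z_x = 1/2, z_y = 0, z_xx = 1, z_xy = 0, z_yy = 0
E = 5/4, F = 0, G = 1; answer radicand W^2 = 5/4
unnormalised second-form numerators: l = 1, m = 0, n = 0; L = l/sqrt(5/4), and similarly M = m/sqrt(W^2), N = n/sqrt(W^2)


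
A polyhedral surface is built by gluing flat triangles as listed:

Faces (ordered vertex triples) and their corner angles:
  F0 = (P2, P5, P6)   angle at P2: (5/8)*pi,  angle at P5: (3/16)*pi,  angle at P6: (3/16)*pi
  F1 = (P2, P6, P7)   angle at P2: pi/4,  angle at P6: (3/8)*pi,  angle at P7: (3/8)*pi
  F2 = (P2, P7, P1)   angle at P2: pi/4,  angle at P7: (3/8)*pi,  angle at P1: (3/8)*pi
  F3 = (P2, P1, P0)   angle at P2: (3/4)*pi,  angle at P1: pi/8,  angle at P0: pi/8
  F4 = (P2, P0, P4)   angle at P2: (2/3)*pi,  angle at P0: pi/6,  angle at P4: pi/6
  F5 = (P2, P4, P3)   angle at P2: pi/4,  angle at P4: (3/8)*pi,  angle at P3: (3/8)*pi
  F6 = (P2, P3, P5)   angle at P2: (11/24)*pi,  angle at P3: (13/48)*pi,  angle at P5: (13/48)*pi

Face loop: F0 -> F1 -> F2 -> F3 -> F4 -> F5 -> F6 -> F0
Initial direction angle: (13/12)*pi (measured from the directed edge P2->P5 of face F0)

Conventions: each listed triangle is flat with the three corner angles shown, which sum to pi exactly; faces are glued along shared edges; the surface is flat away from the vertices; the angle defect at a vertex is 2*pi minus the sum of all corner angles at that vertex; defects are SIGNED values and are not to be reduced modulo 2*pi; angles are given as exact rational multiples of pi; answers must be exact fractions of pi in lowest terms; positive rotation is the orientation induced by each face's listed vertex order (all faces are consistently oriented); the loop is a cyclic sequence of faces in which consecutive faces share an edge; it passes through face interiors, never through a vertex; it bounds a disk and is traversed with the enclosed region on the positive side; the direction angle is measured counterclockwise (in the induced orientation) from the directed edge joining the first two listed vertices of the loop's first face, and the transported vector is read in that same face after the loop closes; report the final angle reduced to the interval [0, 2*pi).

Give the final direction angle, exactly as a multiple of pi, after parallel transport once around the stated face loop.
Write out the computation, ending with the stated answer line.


enclosed vertex P2: corner angles sum to (13/4)*pi, defect = 2*pi - (13/4)*pi = (-5/4)*pi
adding the enclosed defects to the starting angle (mod 2*pi, induced orientation) gives the holonomy
final angle = (13/12)*pi - (5/4)*pi = (11/6)*pi (mod 2*pi)

Answer: final direction angle = (11/6)*pi


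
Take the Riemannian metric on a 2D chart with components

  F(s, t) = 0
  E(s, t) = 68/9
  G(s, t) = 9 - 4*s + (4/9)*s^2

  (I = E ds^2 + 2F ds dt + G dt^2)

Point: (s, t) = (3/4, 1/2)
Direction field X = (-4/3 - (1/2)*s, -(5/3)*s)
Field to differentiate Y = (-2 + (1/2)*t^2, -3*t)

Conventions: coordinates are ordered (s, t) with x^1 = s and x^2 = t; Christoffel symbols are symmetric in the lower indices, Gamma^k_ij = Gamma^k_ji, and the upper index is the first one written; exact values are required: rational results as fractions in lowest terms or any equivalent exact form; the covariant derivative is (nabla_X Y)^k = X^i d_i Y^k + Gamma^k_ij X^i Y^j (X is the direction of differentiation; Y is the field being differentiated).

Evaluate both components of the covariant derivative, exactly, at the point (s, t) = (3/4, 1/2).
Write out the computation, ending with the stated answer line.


E = 68/9, F = 0, G = 25/4 at the point
E_s = 0, E_t = 0, F_s = 0, F_t = 0, G_s = -10/3, G_t = 0
EG - F^2 = 425/9;  g^inv = (9/425) * [[25/4, 0], [0, 68/9]]
first-kind symbols [ij,l] = (1/2)(d_i g_jl + d_j g_il - d_l g_ij): [ss,s] = E_s/2 = 0, [ss,t] = F_s - E_t/2 = 0, [st,s] = E_t/2 = 0, [st,t] = G_s/2 = -5/3, [tt,s] = F_t - G_s/2 = 5/3, [tt,t] = G_t/2 = 0
Gamma^s_ij = (G*[ij,s] - F*[ij,t])/(EG - F^2), Gamma^t_ij = (E*[ij,t] - F*[ij,s])/(EG - F^2)
Gamma_sss = 0, Gamma_sst = 0, Gamma_stt = 15/68, Gamma_tss = 0, Gamma_tst = -4/15, Gamma_ttt = 0
X = (-41/24, -5/4), Y = (-15/8, -3/2) at the point

Answer: (nabla_X Y)^s = -115/544, (nabla_X Y)^t = 293/120


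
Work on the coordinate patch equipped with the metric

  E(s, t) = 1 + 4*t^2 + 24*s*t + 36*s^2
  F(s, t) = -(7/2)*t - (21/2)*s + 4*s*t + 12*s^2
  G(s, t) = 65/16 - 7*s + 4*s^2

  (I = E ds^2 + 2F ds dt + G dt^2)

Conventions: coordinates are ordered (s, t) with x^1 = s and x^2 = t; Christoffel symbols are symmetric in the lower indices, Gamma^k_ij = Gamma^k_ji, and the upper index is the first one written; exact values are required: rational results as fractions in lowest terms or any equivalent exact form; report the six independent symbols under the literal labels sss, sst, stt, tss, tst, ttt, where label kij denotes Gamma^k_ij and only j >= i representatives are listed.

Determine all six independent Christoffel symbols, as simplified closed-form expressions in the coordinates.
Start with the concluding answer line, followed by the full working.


Answer: Gamma_sss = (576*s + 192*t)/(640*s^2 + 384*s*t - 112*s + 64*t^2 + 65), Gamma_sst = (192*s + 64*t)/(640*s^2 + 384*s*t - 112*s + 64*t^2 + 65), Gamma_stt = 0, Gamma_tss = (192*s - 168)/(640*s^2 + 384*s*t - 112*s + 64*t^2 + 65), Gamma_tst = (64*s - 56)/(640*s^2 + 384*s*t - 112*s + 64*t^2 + 65), Gamma_ttt = 0

E = 1 + 4*t^2 + 24*s*t + 36*s^2; F = -(7/2)*t - (21/2)*s + 4*s*t + 12*s^2; G = 65/16 - 7*s + 4*s^2
Gamma^k_ij = (1/2) g^{kl} (d_i g_jl + d_j g_il - d_l g_ij), with g^inv = (1/(EG-F^2)) [[G, -F], [-F, E]]
first partials: E_s = 24*t + 72*s, E_t = 8*t + 24*s, F_s = -21/2 + 4*t + 24*s, F_t = -7/2 + 4*s, G_s = -7 + 8*s, G_t = 0
D = EG - F^2 = 65/16 - 7*s + 4*t^2 + 24*s*t + 40*s^2
expanded: Gamma^s_ss = (G E_s - 2F F_s + F E_t)/(2D), Gamma^s_st = (G E_t - F G_s)/(2D), Gamma^s_tt = (2G F_t - G G_s - F G_t)/(2D), Gamma^t_ss = (2E F_s - E E_t - F E_s)/(2D), Gamma^t_st = (E G_s - F E_t)/(2D), Gamma^t_tt = (E G_t - 2F F_t + F G_s)/(2D); substitute and cancel common factors


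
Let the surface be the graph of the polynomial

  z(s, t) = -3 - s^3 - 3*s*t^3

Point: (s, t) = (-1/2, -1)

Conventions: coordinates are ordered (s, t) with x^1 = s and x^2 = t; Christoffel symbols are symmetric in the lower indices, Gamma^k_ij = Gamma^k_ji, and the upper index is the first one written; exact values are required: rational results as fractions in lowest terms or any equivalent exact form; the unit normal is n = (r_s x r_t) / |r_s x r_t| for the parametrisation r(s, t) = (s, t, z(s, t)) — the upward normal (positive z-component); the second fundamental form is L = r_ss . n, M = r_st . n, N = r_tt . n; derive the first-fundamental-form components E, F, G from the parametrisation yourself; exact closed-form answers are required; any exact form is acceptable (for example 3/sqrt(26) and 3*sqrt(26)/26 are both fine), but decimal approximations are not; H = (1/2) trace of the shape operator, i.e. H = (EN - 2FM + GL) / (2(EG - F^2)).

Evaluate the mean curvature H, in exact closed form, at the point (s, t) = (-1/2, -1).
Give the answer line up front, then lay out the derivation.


Answer: H = 6126*sqrt(421)/177241

z_s = 9/4, z_t = 9/2, z_ss = 3, z_st = -9, z_tt = -9
E = 97/16, F = 81/8, G = 85/4; answer radicand W^2 = 421/16
unnormalised second-form numerators: l = 3, m = -9, n = -9; L = l/sqrt(421/16), and similarly M = m/sqrt(W^2), N = n/sqrt(W^2)
H = (E*n - 2*F*m + G*l) / (2*(EG - F^2)*sqrt(W^2)); E*n - 2*F*m + G*l = 3063/16, EG - F^2 = 421/16, so H = (3063/842)/sqrt(421/16)


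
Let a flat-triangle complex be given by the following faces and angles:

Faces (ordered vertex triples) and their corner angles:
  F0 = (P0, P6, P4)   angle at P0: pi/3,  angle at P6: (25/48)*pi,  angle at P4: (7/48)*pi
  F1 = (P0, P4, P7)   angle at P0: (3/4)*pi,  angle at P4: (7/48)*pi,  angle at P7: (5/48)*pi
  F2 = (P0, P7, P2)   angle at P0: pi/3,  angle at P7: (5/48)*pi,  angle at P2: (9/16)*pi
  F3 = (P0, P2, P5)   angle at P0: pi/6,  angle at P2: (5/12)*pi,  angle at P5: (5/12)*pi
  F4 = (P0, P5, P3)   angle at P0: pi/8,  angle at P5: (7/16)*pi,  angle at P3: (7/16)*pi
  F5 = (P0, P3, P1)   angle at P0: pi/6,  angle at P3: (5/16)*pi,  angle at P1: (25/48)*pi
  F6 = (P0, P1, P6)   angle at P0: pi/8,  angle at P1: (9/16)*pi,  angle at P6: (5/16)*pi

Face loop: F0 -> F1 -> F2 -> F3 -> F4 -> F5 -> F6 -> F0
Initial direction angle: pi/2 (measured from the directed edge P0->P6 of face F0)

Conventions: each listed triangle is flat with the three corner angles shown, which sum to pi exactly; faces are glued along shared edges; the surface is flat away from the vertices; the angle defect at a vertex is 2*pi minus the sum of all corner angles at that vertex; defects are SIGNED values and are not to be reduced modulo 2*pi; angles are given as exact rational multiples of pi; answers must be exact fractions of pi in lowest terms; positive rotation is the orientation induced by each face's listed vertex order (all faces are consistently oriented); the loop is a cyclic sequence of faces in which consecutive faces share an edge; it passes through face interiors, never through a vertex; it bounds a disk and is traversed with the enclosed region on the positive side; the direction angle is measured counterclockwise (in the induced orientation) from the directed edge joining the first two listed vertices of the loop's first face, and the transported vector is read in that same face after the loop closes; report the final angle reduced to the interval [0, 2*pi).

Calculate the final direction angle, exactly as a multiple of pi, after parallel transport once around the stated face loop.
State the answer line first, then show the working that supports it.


Answer: final direction angle = pi/2

enclosed vertex P0: corner angles sum to 2*pi, defect = 2*pi - 2*pi = 0
the final direction is the initial angle plus the enclosed defects, taken mod 2*pi in the induced orientation
final angle = pi/2 + 0 = pi/2 (mod 2*pi)


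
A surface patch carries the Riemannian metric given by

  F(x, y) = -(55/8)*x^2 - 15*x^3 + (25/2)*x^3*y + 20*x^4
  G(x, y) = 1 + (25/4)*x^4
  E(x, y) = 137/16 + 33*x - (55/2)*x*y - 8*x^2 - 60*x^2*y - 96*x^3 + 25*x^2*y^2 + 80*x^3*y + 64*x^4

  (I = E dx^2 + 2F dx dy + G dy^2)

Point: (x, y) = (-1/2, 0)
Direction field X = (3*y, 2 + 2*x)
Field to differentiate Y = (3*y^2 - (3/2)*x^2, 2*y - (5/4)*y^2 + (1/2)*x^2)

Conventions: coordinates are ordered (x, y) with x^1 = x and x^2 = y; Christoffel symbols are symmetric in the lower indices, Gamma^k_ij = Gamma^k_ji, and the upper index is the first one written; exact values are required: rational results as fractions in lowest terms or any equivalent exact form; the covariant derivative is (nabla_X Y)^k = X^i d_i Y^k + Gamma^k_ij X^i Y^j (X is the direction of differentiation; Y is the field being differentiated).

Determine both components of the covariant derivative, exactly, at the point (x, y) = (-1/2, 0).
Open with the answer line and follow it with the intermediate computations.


Answer: (nabla_X Y)^x = 135/413, (nabla_X Y)^y = 1727/826

E = 97/16, F = 45/32, G = 89/64 at the point
E_x = -63, E_y = -45/4, F_x = -115/8, F_y = -25/16, G_x = -25/8, G_y = 0
EG - F^2 = 413/64;  g^inv = (64/413) * [[89/64, -45/32], [-45/32, 97/16]]
first-kind symbols [ij,l] = (1/2)(d_i g_jl + d_j g_il - d_l g_ij): [xx,x] = E_x/2 = -63/2, [xx,y] = F_x - E_y/2 = -35/4, [xy,x] = E_y/2 = -45/8, [xy,y] = G_x/2 = -25/16, [yy,x] = F_y - G_x/2 = 0, [yy,y] = G_y/2 = 0
Gamma^x_ij = (G*[ij,x] - F*[ij,y])/(EG - F^2), Gamma^y_ij = (E*[ij,y] - F*[ij,x])/(EG - F^2)
Gamma_xxx = -288/59, Gamma_xxy = -360/413, Gamma_xyy = 0, Gamma_yxx = -80/59, Gamma_yxy = -100/413, Gamma_yyy = 0
X = (0, 1), Y = (-3/8, 1/8) at the point


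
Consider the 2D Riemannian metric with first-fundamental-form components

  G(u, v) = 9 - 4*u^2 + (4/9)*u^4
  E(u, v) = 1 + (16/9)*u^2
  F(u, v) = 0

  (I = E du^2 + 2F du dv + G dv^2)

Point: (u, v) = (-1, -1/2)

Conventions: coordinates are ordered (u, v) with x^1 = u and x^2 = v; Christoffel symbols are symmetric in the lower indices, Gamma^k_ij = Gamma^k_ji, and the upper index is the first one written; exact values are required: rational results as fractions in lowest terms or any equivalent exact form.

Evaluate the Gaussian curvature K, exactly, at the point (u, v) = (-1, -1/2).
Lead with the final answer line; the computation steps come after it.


Answer: K = 324/4375

E = 25/9, F = 0, G = 49/9, EG - F^2 = 1225/81 at the point
E_u = -32/9, E_v = 0, F_u = 0, F_v = 0, G_u = 56/9, G_v = 0
E_vv = 0, F_uv = 0, G_uu = -8/3
Evaluate Brioschi's two determinant matrices M1, M2 and divide by (EG - F^2)^2.
M1 = [[-E_vv/2 + F_uv - G_uu/2, E_u/2, F_u - E_v/2], [F_v - G_u/2, E, F], [G_v/2, F, G]] = [[4/3, -16/9, 0], [-28/9, 25/9, 0], [0, 0, 49/9]]; det M1 = -7252/729
M2 = [[0, E_v/2, G_u/2], [E_v/2, E, F], [G_u/2, F, G]] = [[0, 0, 28/9], [0, 25/9, 0], [28/9, 0, 49/9]]; det M2 = -19600/729
det M1 - det M2 = 1372/81; K = 1372/81 / (1225/81)^2 = 324/4375


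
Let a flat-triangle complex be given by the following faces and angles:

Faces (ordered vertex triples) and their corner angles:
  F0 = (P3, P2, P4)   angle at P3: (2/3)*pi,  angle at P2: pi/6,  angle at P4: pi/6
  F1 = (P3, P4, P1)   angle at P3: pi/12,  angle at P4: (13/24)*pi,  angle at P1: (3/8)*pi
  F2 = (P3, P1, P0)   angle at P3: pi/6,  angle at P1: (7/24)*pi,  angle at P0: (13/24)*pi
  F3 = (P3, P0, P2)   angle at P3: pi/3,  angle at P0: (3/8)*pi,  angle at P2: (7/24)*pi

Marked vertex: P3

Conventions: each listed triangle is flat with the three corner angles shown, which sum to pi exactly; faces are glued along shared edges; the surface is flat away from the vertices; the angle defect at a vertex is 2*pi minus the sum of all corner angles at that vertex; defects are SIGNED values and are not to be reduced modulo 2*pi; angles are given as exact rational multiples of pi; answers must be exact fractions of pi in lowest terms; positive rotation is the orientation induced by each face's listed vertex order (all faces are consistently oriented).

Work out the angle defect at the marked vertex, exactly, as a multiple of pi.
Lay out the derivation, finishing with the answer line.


Sum of corner angles at P3: (5/4)*pi
defect = 2*pi - (5/4)*pi

Answer: defect(P3) = (3/4)*pi


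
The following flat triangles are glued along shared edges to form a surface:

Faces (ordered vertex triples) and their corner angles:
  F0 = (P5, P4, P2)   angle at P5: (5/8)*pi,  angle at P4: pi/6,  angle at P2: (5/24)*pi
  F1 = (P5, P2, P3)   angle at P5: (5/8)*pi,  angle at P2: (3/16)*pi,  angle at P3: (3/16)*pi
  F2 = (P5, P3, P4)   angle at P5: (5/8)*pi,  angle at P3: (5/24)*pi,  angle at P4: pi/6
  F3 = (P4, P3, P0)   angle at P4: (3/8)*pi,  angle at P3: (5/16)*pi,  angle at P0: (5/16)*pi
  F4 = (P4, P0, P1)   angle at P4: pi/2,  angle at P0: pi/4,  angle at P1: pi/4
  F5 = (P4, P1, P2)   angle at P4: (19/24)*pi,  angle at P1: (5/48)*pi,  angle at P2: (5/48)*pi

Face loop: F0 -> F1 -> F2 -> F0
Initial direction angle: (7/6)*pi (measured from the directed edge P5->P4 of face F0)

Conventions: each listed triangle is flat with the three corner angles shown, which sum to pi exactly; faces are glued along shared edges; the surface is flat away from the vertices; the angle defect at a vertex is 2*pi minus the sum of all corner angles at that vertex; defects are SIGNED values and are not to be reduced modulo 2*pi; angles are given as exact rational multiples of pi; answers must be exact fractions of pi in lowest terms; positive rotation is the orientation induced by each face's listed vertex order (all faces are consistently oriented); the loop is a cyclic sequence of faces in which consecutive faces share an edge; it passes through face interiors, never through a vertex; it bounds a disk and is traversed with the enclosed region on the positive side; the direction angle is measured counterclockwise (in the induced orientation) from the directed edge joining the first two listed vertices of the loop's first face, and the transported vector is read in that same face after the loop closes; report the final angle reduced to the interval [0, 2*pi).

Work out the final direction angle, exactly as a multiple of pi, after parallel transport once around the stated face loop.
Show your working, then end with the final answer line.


enclosed vertex P5: corner angles sum to (15/8)*pi, defect = 2*pi - (15/8)*pi = pi/8
adding the enclosed defects to the starting angle (mod 2*pi, induced orientation) gives the holonomy
final angle = (7/6)*pi + pi/8 = (31/24)*pi (mod 2*pi)

Answer: final direction angle = (31/24)*pi


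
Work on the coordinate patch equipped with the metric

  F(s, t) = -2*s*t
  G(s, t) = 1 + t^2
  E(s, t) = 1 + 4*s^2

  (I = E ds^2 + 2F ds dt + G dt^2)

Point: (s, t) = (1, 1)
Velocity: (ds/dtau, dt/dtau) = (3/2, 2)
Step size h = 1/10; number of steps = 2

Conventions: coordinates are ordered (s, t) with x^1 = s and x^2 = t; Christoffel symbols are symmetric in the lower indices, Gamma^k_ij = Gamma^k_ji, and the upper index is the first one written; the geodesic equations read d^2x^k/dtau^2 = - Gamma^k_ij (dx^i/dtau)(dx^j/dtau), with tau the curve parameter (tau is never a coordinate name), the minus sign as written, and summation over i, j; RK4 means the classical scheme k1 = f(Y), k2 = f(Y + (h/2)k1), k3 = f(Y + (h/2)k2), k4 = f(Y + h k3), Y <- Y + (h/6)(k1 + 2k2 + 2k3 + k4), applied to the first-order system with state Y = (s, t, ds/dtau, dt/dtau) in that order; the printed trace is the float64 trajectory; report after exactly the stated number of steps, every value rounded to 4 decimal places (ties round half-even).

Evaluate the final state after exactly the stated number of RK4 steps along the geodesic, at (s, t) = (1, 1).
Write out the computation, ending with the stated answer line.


f(Y) = (ds/dtau, dt/dtau, -Gamma^s_ij Y'^i Y'^j, -Gamma^t_ij Y'^i Y'^j) with the Gammas evaluated at the stage position; h = 0.100000; intermediate values shown to 6 dp
step 0: s = 1.0000, t = 1.0000, ds/dtau = 1.5000, dt/dtau = 2.0000
step 1:
  k1: at (s, t) = (1.000000, 1.000000), (ds/dtau, dt/dtau) = (1.500000, 2.000000); Gamma_sss = 0.666667, Gamma_sst = 0.000000, Gamma_stt = -0.333333, Gamma_tss = -0.333333, Gamma_tst = 0.000000, Gamma_ttt = 0.166667; k1 = (1.500000, 2.000000, -0.166667, 0.083333)
  k2: at (s, t) = (1.075000, 1.100000), (ds/dtau, dt/dtau) = (1.491667, 2.004167); Gamma_sss = 0.629345, Gamma_sst = 0.000000, Gamma_stt = -0.314673, Gamma_tss = -0.321990, Gamma_tst = 0.000000, Gamma_ttt = 0.160995; k2 = (1.491667, 2.004167, -0.136396, 0.069784)
  k3: at (s, t) = (1.074583, 1.100208), (ds/dtau, dt/dtau) = (1.493180, 2.003489); Gamma_sss = 0.629389, Gamma_sst = 0.000000, Gamma_stt = -0.314694, Gamma_tss = -0.322199, Gamma_tst = 0.000000, Gamma_ttt = 0.161099; k3 = (1.493180, 2.003489, -0.140104, 0.071722)
  k4: at (s, t) = (1.149318, 1.200349), (ds/dtau, dt/dtau) = (1.485990, 2.007172); Gamma_sss = 0.595150, Gamma_sst = 0.000000, Gamma_stt = -0.297575, Gamma_tss = -0.310787, Gamma_tst = 0.000000, Gamma_ttt = 0.155394; k4 = (1.485990, 2.007172, -0.115337, 0.060229)
  Y <- Y + (h/6)(k1 + 2k2 + 2k3 + k4): s = 1.1493, t = 1.2004, ds/dtau = 1.4861, dt/dtau = 2.0071
step 2:
  k1: at (s, t) = (1.149261, 1.200375), (ds/dtau, dt/dtau) = (1.486083, 2.007110); Gamma_sss = 0.595156, Gamma_sst = 0.000000, Gamma_stt = -0.297578, Gamma_tss = -0.310813, Gamma_tst = 0.000000, Gamma_ttt = 0.155406; k1 = (1.486083, 2.007110, -0.115579, 0.060360)
  k2: at (s, t) = (1.223566, 1.300730), (ds/dtau, dt/dtau) = (1.480304, 2.010128); Gamma_sss = 0.563832, Gamma_sst = 0.000000, Gamma_stt = -0.281916, Gamma_tss = -0.299695, Gamma_tst = 0.000000, Gamma_ttt = 0.149848; k2 = (1.480304, 2.010128, -0.096412, 0.051246)
  k3: at (s, t) = (1.223277, 1.300881), (ds/dtau, dt/dtau) = (1.481263, 2.009672); Gamma_sss = 0.563857, Gamma_sst = 0.000000, Gamma_stt = -0.281929, Gamma_tss = -0.299814, Gamma_tst = 0.000000, Gamma_ttt = 0.149907; k3 = (1.481263, 2.009672, -0.098533, 0.052392)
  k4: at (s, t) = (1.297388, 1.401342), (ds/dtau, dt/dtau) = (1.476230, 2.012349); Gamma_sss = 0.535192, Gamma_sst = 0.000000, Gamma_stt = -0.267596, Gamma_tss = -0.289037, Gamma_tst = 0.000000, Gamma_ttt = 0.144519; k4 = (1.476230, 2.012349, -0.082677, 0.044651)
  Y <- Y + (h/6)(k1 + 2k2 + 2k3 + k4): s = 1.2974, t = 1.4014, ds/dtau = 1.4763, dt/dtau = 2.0123

Answer: s = 1.2974, t = 1.4014, ds/dtau = 1.4763, dt/dtau = 2.0123


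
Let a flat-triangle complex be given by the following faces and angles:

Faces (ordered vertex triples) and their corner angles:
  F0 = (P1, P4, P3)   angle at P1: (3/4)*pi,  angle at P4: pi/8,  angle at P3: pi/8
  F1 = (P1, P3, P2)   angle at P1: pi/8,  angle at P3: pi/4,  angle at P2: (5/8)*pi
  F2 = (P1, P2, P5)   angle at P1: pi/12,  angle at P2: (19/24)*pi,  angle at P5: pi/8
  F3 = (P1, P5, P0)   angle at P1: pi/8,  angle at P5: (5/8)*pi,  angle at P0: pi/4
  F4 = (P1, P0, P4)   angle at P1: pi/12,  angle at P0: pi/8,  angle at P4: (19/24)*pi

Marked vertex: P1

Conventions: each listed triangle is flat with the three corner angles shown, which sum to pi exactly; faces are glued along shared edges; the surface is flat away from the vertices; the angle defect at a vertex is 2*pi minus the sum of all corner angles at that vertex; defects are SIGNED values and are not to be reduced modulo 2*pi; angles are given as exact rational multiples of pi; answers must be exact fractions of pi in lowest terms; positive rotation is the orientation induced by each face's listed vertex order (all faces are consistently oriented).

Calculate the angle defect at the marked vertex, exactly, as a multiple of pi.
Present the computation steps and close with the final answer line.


Sum of corner angles at P1: (7/6)*pi
defect = 2*pi - (7/6)*pi

Answer: defect(P1) = (5/6)*pi


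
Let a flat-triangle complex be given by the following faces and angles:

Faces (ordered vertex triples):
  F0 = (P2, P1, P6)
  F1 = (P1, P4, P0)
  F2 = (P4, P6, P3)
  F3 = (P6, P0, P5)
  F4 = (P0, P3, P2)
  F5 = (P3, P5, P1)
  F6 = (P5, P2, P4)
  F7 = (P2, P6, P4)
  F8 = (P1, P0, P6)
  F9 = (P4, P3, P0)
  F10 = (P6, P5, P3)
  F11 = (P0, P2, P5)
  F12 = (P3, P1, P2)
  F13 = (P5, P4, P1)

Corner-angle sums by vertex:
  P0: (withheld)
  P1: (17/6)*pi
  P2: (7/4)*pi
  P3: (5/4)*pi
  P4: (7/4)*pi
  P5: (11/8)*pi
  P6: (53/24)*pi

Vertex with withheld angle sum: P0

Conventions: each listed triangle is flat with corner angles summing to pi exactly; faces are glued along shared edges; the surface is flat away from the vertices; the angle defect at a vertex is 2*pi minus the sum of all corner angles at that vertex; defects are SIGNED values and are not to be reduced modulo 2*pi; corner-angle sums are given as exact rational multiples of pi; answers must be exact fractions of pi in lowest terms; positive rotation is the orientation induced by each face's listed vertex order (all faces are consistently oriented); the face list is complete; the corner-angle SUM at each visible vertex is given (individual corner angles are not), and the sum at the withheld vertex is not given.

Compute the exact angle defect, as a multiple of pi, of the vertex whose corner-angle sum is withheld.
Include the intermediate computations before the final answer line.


V = 7, E = 21, F = 14; chi = V - E + F = 0
Gauss-Bonnet: total defect = 2*pi*chi = 0; visible defects sum to (5/6)*pi

Answer: defect(P0) = (-5/6)*pi


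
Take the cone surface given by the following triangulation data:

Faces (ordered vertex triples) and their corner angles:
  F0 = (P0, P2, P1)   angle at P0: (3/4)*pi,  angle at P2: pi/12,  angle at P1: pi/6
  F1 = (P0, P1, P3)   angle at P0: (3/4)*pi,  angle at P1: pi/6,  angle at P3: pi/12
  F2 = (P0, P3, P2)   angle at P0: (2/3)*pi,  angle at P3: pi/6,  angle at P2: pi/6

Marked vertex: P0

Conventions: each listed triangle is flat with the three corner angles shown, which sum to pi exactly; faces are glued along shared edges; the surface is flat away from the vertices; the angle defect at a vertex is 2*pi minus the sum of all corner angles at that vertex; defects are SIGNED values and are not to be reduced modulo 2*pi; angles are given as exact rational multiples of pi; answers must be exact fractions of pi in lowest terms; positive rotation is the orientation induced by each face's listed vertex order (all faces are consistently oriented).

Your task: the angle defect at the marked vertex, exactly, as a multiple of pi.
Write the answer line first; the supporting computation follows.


Answer: defect(P0) = -pi/6

Sum of corner angles at P0: (13/6)*pi
defect = 2*pi - (13/6)*pi


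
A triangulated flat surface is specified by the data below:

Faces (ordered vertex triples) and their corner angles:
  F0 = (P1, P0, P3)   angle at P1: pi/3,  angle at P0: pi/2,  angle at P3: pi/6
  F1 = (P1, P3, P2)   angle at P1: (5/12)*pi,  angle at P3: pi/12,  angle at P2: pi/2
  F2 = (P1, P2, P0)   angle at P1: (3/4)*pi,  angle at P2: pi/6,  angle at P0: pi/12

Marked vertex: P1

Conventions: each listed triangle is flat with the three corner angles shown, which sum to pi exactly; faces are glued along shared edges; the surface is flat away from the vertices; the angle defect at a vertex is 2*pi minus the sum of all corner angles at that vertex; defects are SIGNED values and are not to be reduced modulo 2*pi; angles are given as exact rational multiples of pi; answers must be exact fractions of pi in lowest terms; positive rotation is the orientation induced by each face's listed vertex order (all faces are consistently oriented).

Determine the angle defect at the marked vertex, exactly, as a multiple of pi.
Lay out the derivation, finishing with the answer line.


Sum of corner angles at P1: (3/2)*pi
defect = 2*pi - (3/2)*pi

Answer: defect(P1) = pi/2


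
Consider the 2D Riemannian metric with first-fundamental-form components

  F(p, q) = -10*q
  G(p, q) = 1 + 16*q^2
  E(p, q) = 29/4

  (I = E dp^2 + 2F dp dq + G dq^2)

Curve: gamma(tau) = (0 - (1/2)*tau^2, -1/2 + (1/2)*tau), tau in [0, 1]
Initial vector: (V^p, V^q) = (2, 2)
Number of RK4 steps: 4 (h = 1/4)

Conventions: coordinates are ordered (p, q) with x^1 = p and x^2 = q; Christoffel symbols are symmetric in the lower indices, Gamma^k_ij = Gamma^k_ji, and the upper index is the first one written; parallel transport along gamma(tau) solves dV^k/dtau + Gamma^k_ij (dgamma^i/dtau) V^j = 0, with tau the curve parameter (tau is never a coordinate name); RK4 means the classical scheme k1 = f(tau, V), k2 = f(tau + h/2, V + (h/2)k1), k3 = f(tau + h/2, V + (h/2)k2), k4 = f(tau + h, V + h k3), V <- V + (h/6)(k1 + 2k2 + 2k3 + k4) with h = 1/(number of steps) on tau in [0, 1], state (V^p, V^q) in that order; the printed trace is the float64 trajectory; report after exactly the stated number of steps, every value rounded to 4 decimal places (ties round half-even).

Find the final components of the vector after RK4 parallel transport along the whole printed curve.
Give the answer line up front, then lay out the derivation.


Answer: V^p = 3.3793, V^q = 2.4914

gamma'(tau) = (-tau, 1/2); f(tau, V)^k = -Gamma^k_ij(gamma(tau)) gamma'^i(tau) V^j; h = 1/4; intermediate values shown to 6 dp
curve data and Christoffel symbols at the stage parameters:
  tau = 0.000000: gamma = (0.000000, -0.500000), gamma' = (0.000000, 0.500000); Gamma_ppp = 0.000000, Gamma_ppq = 0.000000, Gamma_pqq = -0.888889, Gamma_qpp = 0.000000, Gamma_qpq = 0.000000, Gamma_qqq = -0.711111
  tau = 0.125000: gamma = (-0.007812, -0.437500), gamma' = (-0.125000, 0.500000); Gamma_ppp = 0.000000, Gamma_ppq = 0.000000, Gamma_pqq = -0.969697, Gamma_qpp = 0.000000, Gamma_qpq = 0.000000, Gamma_qqq = -0.678788
  tau = 0.250000: gamma = (-0.031250, -0.375000), gamma' = (-0.250000, 0.500000); Gamma_ppp = 0.000000, Gamma_ppq = 0.000000, Gamma_pqq = -1.052632, Gamma_qpp = 0.000000, Gamma_qpq = 0.000000, Gamma_qqq = -0.631579
  tau = 0.375000: gamma = (-0.070312, -0.312500), gamma' = (-0.375000, 0.500000); Gamma_ppp = 0.000000, Gamma_ppq = 0.000000, Gamma_pqq = -1.134752, Gamma_qpp = 0.000000, Gamma_qpq = 0.000000, Gamma_qqq = -0.567376
  tau = 0.500000: gamma = (-0.125000, -0.250000), gamma' = (-0.500000, 0.500000); Gamma_ppp = 0.000000, Gamma_ppq = 0.000000, Gamma_pqq = -1.212121, Gamma_qpp = 0.000000, Gamma_qpq = 0.000000, Gamma_qqq = -0.484848
  tau = 0.625000: gamma = (-0.195312, -0.187500), gamma' = (-0.625000, 0.500000); Gamma_ppp = 0.000000, Gamma_ppq = 0.000000, Gamma_pqq = -1.280000, Gamma_qpp = 0.000000, Gamma_qpq = 0.000000, Gamma_qqq = -0.384000
  tau = 0.750000: gamma = (-0.281250, -0.125000), gamma' = (-0.750000, 0.500000); Gamma_ppp = 0.000000, Gamma_ppq = 0.000000, Gamma_pqq = -1.333333, Gamma_qpp = 0.000000, Gamma_qpq = 0.000000, Gamma_qqq = -0.266667
  tau = 0.875000: gamma = (-0.382812, -0.062500), gamma' = (-0.875000, 0.500000); Gamma_ppp = 0.000000, Gamma_ppq = 0.000000, Gamma_pqq = -1.367521, Gamma_qpp = 0.000000, Gamma_qpq = 0.000000, Gamma_qqq = -0.136752
  tau = 1.000000: gamma = (-0.500000, 0.000000), gamma' = (-1.000000, 0.500000); Gamma_ppp = 0.000000, Gamma_ppq = 0.000000, Gamma_pqq = -1.379310, Gamma_qpp = 0.000000, Gamma_qpq = 0.000000, Gamma_qqq = 0.000000
step 0: V^p = 2.0000, V^q = 2.0000
step 1: k1 = (0.888889, 0.711111), k2 = (1.012795, 0.708956), k3 = (1.012664, 0.708865), k4 = (1.145903, 0.687542); V <- V + (h/6)(k1 + 2k2 + 2k3 + k4): V^p = 2.2536, V^q = 2.1764
step 2: k1 = (1.145489, 0.687293), k2 = (1.283598, 0.641799), k3 = (1.280371, 0.640185), k4 = (1.416046, 0.566418); V <- V + (h/6)(k1 + 2k2 + 2k3 + k4): V^p = 2.5740, V^q = 2.3355
step 3: k1 = (1.415454, 0.566182), k2 = (1.540014, 0.462004), k3 = (1.531680, 0.459504), k4 = (1.633583, 0.326717); V <- V + (h/6)(k1 + 2k2 + 2k3 + k4): V^p = 2.9570, V^q = 2.4495
step 4: k1 = (1.632997, 0.326599), k2 = (1.702783, 0.170278), k3 = (1.689422, 0.168942), k4 = (1.718435, 0.000000); V <- V + (h/6)(k1 + 2k2 + 2k3 + k4): V^p = 3.3793, V^q = 2.4914


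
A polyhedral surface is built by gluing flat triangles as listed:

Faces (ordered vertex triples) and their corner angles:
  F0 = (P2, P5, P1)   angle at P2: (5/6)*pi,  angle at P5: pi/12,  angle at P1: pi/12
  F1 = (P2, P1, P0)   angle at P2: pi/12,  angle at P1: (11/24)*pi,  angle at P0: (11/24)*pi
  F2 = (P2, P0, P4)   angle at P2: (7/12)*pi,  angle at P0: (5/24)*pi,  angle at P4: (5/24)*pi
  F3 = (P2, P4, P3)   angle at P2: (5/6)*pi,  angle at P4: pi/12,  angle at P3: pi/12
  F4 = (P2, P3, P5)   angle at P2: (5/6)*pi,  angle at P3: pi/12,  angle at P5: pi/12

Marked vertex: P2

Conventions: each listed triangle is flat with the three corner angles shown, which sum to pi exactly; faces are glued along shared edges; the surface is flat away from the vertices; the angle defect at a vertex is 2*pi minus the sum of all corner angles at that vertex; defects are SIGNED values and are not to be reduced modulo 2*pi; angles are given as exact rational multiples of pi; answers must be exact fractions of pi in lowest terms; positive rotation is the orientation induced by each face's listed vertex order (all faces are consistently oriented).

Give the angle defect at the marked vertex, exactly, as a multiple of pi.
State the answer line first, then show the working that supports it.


Answer: defect(P2) = (-7/6)*pi

Sum of corner angles at P2: (19/6)*pi
defect = 2*pi - (19/6)*pi


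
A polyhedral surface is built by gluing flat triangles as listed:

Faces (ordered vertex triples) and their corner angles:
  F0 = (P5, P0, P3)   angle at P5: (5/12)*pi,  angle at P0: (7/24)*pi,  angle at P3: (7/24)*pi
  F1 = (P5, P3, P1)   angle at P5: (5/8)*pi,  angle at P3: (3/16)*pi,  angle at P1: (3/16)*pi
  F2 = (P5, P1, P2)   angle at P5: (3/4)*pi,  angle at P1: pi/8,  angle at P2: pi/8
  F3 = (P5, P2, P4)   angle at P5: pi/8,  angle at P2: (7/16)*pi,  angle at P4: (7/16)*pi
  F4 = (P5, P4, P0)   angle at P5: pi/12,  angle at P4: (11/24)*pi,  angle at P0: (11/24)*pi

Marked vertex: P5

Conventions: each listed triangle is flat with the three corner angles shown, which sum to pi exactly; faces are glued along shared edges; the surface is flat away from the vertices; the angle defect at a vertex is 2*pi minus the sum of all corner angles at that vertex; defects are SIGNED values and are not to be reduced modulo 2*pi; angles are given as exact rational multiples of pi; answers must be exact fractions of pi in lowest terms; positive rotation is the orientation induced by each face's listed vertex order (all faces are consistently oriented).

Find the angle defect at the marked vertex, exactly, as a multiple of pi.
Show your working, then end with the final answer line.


Sum of corner angles at P5: 2*pi
defect = 2*pi - 2*pi

Answer: defect(P5) = 0


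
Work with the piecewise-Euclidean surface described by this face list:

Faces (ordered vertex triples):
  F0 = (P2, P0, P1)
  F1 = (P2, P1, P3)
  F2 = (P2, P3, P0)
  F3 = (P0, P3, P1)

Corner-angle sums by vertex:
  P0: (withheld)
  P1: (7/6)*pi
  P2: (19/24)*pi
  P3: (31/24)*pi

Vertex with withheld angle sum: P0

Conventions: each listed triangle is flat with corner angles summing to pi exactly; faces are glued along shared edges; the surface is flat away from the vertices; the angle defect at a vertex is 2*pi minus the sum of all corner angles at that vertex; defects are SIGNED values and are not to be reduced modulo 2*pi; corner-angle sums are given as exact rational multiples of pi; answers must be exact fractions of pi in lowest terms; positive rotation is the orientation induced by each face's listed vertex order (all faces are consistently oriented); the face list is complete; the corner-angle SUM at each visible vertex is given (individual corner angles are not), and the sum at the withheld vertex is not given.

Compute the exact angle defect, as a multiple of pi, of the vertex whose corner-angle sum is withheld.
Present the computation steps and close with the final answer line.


V = 4, E = 6, F = 4; chi = V - E + F = 2
Gauss-Bonnet: total defect = 2*pi*chi = 4*pi; visible defects sum to (11/4)*pi

Answer: defect(P0) = (5/4)*pi


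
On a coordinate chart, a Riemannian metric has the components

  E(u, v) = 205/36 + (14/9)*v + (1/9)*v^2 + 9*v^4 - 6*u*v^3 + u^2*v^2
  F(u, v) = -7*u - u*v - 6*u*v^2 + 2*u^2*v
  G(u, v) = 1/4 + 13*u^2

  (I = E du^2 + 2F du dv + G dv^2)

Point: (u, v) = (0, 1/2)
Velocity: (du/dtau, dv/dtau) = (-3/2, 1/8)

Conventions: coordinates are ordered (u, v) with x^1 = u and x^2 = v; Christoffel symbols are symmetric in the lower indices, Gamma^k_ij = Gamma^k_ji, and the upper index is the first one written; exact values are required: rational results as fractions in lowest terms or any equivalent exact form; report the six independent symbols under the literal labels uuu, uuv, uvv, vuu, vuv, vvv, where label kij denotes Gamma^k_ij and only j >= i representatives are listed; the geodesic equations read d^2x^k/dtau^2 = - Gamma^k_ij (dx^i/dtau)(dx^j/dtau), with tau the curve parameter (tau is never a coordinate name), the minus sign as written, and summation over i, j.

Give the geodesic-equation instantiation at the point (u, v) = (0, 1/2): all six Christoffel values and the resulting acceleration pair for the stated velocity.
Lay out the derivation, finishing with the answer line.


E = 113/16, F = 0, G = 1/4 at the point
E_u = -3/4, E_v = 37/6, F_u = -9, F_v = 0, G_u = 0, G_v = 0
EG - F^2 = 113/64;  g^inv = (64/113) * [[1/4, 0], [0, 113/16]]
first-kind symbols [ij,l] = (1/2)(d_i g_jl + d_j g_il - d_l g_ij): [uu,u] = E_u/2 = -3/8, [uu,v] = F_u - E_v/2 = -145/12, [uv,u] = E_v/2 = 37/12, [uv,v] = G_u/2 = 0, [vv,u] = F_v - G_u/2 = 0, [vv,v] = G_v/2 = 0
Gamma^u_ij = (G*[ij,u] - F*[ij,v])/(EG - F^2), Gamma^v_ij = (E*[ij,v] - F*[ij,u])/(EG - F^2)
Gamma_uuu = -6/113, Gamma_uuv = 148/339, Gamma_uvv = 0, Gamma_vuu = -145/3, Gamma_vuv = 0, Gamma_vvv = 0
d^2u/dtau^2 = -(Gamma_uuu*(-3/2)^2 + 2*Gamma_uuv*(-3/2)*(1/8) + Gamma_uvv*(1/8)^2) = 32/113
d^2v/dtau^2 = -(Gamma_vuu*(-3/2)^2 + 2*Gamma_vuv*(-3/2)*(1/8) + Gamma_vvv*(1/8)^2) = 435/4

Answer: Gamma_uuu = -6/113, Gamma_uuv = 148/339, Gamma_uvv = 0, Gamma_vuu = -145/3, Gamma_vuv = 0, Gamma_vvv = 0; accelerations (d^2u/dtau^2, d^2v/dtau^2) = (32/113, 435/4)
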